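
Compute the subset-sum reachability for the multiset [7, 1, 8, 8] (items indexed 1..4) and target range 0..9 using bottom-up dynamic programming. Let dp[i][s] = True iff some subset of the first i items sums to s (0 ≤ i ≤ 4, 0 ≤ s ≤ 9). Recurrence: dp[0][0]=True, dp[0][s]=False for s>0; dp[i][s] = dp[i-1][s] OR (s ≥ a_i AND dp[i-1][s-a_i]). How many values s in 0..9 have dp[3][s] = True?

5

i\s   0   1   2   3   4   5   6   7   8   9
  0   T   F   F   F   F   F   F   F   F   F
  1   T   F   F   F   F   F   F   T   F   F
  2   T   T   F   F   F   F   F   T   T   F
  3   T   T   F   F   F   F   F   T   T   T
  4   T   T   F   F   F   F   F   T   T   T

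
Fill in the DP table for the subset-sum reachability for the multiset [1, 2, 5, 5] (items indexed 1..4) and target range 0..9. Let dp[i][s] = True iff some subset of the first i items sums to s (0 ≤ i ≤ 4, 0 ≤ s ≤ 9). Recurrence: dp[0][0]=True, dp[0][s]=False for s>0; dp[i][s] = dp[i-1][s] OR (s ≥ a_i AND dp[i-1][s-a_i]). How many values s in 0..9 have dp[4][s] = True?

i\s   0   1   2   3   4   5   6   7   8   9
  0   T   F   F   F   F   F   F   F   F   F
  1   T   T   F   F   F   F   F   F   F   F
  2   T   T   T   T   F   F   F   F   F   F
  3   T   T   T   T   F   T   T   T   T   F
  4   T   T   T   T   F   T   T   T   T   F

8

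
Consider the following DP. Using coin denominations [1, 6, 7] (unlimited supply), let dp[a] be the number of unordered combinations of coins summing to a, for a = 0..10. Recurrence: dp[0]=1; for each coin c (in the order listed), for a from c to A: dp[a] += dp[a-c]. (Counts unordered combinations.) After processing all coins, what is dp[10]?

3

after  coin     0     1     2     3     4     5     6     7     8     9    10
          1     1     1     1     1     1     1     1     1     1     1     1
          6     1     1     1     1     1     1     2     2     2     2     2
          7     1     1     1     1     1     1     2     3     3     3     3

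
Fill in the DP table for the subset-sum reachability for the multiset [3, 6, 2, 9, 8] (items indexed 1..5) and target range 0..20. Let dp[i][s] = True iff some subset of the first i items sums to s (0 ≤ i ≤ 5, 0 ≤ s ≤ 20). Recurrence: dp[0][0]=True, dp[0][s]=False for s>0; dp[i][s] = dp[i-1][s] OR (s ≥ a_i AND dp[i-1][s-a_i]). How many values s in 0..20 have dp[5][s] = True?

18

i\s   0   1   2   3   4   5   6   7   8   9  10  11  12  13  14  15  16  17  18  19  20
  0   T   F   F   F   F   F   F   F   F   F   F   F   F   F   F   F   F   F   F   F   F
  1   T   F   F   T   F   F   F   F   F   F   F   F   F   F   F   F   F   F   F   F   F
  2   T   F   F   T   F   F   T   F   F   T   F   F   F   F   F   F   F   F   F   F   F
  3   T   F   T   T   F   T   T   F   T   T   F   T   F   F   F   F   F   F   F   F   F
  4   T   F   T   T   F   T   T   F   T   T   F   T   T   F   T   T   F   T   T   F   T
  5   T   F   T   T   F   T   T   F   T   T   T   T   T   T   T   T   T   T   T   T   T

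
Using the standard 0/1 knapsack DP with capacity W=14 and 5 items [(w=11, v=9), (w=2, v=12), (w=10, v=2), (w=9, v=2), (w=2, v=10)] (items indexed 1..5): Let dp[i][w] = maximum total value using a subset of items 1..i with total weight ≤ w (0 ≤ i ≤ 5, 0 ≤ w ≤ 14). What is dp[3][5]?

i\w   0   1   2   3   4   5   6   7   8   9  10  11  12  13  14
  0   0   0   0   0   0   0   0   0   0   0   0   0   0   0   0
  1   0   0   0   0   0   0   0   0   0   0   0   9   9   9   9
  2   0   0  12  12  12  12  12  12  12  12  12  12  12  21  21
  3   0   0  12  12  12  12  12  12  12  12  12  12  14  21  21
  4   0   0  12  12  12  12  12  12  12  12  12  14  14  21  21
  5   0   0  12  12  22  22  22  22  22  22  22  22  22  24  24

12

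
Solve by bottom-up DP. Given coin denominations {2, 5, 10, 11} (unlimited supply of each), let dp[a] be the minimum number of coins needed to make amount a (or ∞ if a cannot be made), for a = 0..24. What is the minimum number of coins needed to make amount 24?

 a  0  1  2  3  4  5  6  7  8  9 10 11 12 13 14 15 16 17 18 19 20 21 22 23 24
dp  0  -  1  -  2  1  3  2  4  3  1  1  2  2  3  2  2  3  3  4  2  2  2  3  3
(- denotes ∞ / unreachable)

3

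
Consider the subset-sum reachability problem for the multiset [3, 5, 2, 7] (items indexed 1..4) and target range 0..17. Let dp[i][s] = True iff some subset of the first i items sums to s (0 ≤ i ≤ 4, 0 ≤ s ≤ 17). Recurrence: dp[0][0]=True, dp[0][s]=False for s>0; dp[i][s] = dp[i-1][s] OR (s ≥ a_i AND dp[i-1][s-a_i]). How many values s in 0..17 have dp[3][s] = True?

i\s   0   1   2   3   4   5   6   7   8   9  10  11  12  13  14  15  16  17
  0   T   F   F   F   F   F   F   F   F   F   F   F   F   F   F   F   F   F
  1   T   F   F   T   F   F   F   F   F   F   F   F   F   F   F   F   F   F
  2   T   F   F   T   F   T   F   F   T   F   F   F   F   F   F   F   F   F
  3   T   F   T   T   F   T   F   T   T   F   T   F   F   F   F   F   F   F
  4   T   F   T   T   F   T   F   T   T   T   T   F   T   F   T   T   F   T

7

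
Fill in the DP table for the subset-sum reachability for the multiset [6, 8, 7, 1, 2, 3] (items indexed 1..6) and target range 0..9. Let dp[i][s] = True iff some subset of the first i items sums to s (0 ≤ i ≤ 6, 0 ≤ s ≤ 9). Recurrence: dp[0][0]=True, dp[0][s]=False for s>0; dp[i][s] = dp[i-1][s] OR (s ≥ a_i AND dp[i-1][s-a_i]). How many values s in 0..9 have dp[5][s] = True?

i\s   0   1   2   3   4   5   6   7   8   9
  0   T   F   F   F   F   F   F   F   F   F
  1   T   F   F   F   F   F   T   F   F   F
  2   T   F   F   F   F   F   T   F   T   F
  3   T   F   F   F   F   F   T   T   T   F
  4   T   T   F   F   F   F   T   T   T   T
  5   T   T   T   T   F   F   T   T   T   T
  6   T   T   T   T   T   T   T   T   T   T

8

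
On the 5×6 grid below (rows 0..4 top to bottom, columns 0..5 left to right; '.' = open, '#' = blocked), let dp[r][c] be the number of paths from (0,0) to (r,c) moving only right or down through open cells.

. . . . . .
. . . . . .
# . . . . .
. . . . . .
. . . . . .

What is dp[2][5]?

r\c   0   1   2   3   4   5
  0   1   1   1   1   1   1
  1   1   2   3   4   5   6
  2   0   2   5   9  14  20
  3   0   2   7  16  30  50
  4   0   2   9  25  55 105

20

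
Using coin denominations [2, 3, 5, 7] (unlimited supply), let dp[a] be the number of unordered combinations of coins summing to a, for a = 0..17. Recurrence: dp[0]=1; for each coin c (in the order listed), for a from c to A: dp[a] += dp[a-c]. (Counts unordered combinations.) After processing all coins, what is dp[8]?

3

after  coin     0     1     2     3     4     5     6     7     8     9    10    11    12    13    14    15    16    17
          2     1     0     1     0     1     0     1     0     1     0     1     0     1     0     1     0     1     0
          3     1     0     1     1     1     1     2     1     2     2     2     2     3     2     3     3     3     3
          5     1     0     1     1     1     2     2     2     3     3     4     4     5     5     6     7     7     8
          7     1     0     1     1     1     2     2     3     3     4     5     5     7     7     9    10    11    13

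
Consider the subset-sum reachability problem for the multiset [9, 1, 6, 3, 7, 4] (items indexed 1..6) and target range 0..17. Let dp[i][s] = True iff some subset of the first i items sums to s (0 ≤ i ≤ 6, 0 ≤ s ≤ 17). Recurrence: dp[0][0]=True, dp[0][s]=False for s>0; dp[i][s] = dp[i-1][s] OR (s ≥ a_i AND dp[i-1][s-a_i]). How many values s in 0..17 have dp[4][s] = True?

i\s   0   1   2   3   4   5   6   7   8   9  10  11  12  13  14  15  16  17
  0   T   F   F   F   F   F   F   F   F   F   F   F   F   F   F   F   F   F
  1   T   F   F   F   F   F   F   F   F   T   F   F   F   F   F   F   F   F
  2   T   T   F   F   F   F   F   F   F   T   T   F   F   F   F   F   F   F
  3   T   T   F   F   F   F   T   T   F   T   T   F   F   F   F   T   T   F
  4   T   T   F   T   T   F   T   T   F   T   T   F   T   T   F   T   T   F
  5   T   T   F   T   T   F   T   T   T   T   T   T   T   T   T   T   T   T
  6   T   T   F   T   T   T   T   T   T   T   T   T   T   T   T   T   T   T

12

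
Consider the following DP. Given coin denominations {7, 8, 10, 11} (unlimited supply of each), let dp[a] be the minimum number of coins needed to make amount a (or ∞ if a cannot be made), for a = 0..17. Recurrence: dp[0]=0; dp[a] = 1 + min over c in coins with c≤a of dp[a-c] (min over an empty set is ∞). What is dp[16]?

 a  0  1  2  3  4  5  6  7  8  9 10 11 12 13 14 15 16 17
dp  0  -  -  -  -  -  -  1  1  -  1  1  -  -  2  2  2  2
(- denotes ∞ / unreachable)

2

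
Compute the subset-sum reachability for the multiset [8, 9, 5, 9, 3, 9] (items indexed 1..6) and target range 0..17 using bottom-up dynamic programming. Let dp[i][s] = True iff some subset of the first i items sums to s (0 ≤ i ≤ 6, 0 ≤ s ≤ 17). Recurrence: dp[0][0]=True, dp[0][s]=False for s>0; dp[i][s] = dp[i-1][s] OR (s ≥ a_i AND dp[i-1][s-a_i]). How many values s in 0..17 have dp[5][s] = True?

11

i\s   0   1   2   3   4   5   6   7   8   9  10  11  12  13  14  15  16  17
  0   T   F   F   F   F   F   F   F   F   F   F   F   F   F   F   F   F   F
  1   T   F   F   F   F   F   F   F   T   F   F   F   F   F   F   F   F   F
  2   T   F   F   F   F   F   F   F   T   T   F   F   F   F   F   F   F   T
  3   T   F   F   F   F   T   F   F   T   T   F   F   F   T   T   F   F   T
  4   T   F   F   F   F   T   F   F   T   T   F   F   F   T   T   F   F   T
  5   T   F   F   T   F   T   F   F   T   T   F   T   T   T   T   F   T   T
  6   T   F   F   T   F   T   F   F   T   T   F   T   T   T   T   F   T   T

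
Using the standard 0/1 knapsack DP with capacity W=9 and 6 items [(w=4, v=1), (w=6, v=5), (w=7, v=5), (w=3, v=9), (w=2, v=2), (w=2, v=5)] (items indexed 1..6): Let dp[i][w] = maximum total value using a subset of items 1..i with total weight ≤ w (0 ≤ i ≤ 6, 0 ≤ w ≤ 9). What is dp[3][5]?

i\w   0   1   2   3   4   5   6   7   8   9
  0   0   0   0   0   0   0   0   0   0   0
  1   0   0   0   0   1   1   1   1   1   1
  2   0   0   0   0   1   1   5   5   5   5
  3   0   0   0   0   1   1   5   5   5   5
  4   0   0   0   9   9   9   9  10  10  14
  5   0   0   2   9   9  11  11  11  11  14
  6   0   0   5   9   9  14  14  16  16  16

1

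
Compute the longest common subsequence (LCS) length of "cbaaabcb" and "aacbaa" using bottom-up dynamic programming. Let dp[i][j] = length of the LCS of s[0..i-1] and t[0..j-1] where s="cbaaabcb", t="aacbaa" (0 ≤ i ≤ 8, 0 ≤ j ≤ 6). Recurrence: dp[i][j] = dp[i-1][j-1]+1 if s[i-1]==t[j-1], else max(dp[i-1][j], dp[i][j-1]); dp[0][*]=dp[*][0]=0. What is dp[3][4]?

2

   ''  a  a  c  b  a  a
''  0  0  0  0  0  0  0
 c  0  0  0  1  1  1  1
 b  0  0  0  1  2  2  2
 a  0  1  1  1  2  3  3
 a  0  1  2  2  2  3  4
 a  0  1  2  2  2  3  4
 b  0  1  2  2  3  3  4
 c  0  1  2  3  3  3  4
 b  0  1  2  3  4  4  4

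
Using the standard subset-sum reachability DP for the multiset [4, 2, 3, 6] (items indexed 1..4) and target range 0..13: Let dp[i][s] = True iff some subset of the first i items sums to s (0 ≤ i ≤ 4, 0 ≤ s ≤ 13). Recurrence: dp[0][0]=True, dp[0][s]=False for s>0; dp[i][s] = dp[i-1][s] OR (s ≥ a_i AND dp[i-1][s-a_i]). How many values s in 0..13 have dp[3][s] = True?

8

i\s   0   1   2   3   4   5   6   7   8   9  10  11  12  13
  0   T   F   F   F   F   F   F   F   F   F   F   F   F   F
  1   T   F   F   F   T   F   F   F   F   F   F   F   F   F
  2   T   F   T   F   T   F   T   F   F   F   F   F   F   F
  3   T   F   T   T   T   T   T   T   F   T   F   F   F   F
  4   T   F   T   T   T   T   T   T   T   T   T   T   T   T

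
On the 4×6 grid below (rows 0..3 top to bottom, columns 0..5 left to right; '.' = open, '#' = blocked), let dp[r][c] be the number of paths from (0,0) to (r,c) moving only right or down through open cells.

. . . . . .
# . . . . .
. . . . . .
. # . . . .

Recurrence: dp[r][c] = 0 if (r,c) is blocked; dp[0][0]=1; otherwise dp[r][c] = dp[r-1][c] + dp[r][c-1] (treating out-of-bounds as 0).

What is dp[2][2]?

r\c   0   1   2   3   4   5
  0   1   1   1   1   1   1
  1   0   1   2   3   4   5
  2   0   1   3   6  10  15
  3   0   0   3   9  19  34

3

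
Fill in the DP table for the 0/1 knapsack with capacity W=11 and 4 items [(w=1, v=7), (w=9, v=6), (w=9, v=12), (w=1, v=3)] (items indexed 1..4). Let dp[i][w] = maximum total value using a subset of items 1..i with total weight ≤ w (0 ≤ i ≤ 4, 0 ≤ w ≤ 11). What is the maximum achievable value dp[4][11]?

i\w   0   1   2   3   4   5   6   7   8   9  10  11
  0   0   0   0   0   0   0   0   0   0   0   0   0
  1   0   7   7   7   7   7   7   7   7   7   7   7
  2   0   7   7   7   7   7   7   7   7   7  13  13
  3   0   7   7   7   7   7   7   7   7  12  19  19
  4   0   7  10  10  10  10  10  10  10  12  19  22

22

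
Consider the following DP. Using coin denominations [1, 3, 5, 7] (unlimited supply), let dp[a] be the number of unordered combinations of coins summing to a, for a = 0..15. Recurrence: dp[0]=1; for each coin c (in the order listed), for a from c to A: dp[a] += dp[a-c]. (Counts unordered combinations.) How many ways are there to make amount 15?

19

after  coin     0     1     2     3     4     5     6     7     8     9    10    11    12    13    14    15
          1     1     1     1     1     1     1     1     1     1     1     1     1     1     1     1     1
          3     1     1     1     2     2     2     3     3     3     4     4     4     5     5     5     6
          5     1     1     1     2     2     3     4     4     5     6     7     8     9    10    11    13
          7     1     1     1     2     2     3     4     5     6     7     9    10    12    14    16    19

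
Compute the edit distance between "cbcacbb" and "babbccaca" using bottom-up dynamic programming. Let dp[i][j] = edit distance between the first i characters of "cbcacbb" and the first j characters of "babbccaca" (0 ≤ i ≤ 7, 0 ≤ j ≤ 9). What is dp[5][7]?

   ''  b  a  b  b  c  c  a  c  a
''  0  1  2  3  4  5  6  7  8  9
 c  1  1  2  3  4  4  5  6  7  8
 b  2  1  2  2  3  4  5  6  7  8
 c  3  2  2  3  3  3  4  5  6  7
 a  4  3  2  3  4  4  4  4  5  6
 c  5  4  3  3  4  4  4  5  4  5
 b  6  5  4  3  3  4  5  5  5  5
 b  7  6  5  4  3  4  5  6  6  6

5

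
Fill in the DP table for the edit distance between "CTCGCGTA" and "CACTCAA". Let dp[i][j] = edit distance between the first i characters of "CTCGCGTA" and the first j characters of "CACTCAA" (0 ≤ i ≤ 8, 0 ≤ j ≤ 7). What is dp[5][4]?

3

   ''  C  A  C  T  C  A  A
''  0  1  2  3  4  5  6  7
 C  1  0  1  2  3  4  5  6
 T  2  1  1  2  2  3  4  5
 C  3  2  2  1  2  2  3  4
 G  4  3  3  2  2  3  3  4
 C  5  4  4  3  3  2  3  4
 G  6  5  5  4  4  3  3  4
 T  7  6  6  5  4  4  4  4
 A  8  7  6  6  5  5  4  4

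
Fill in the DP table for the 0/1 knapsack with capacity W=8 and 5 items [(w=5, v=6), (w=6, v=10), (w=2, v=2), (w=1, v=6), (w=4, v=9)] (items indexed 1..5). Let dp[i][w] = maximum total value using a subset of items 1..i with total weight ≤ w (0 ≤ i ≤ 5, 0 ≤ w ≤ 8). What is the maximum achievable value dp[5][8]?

i\w   0   1   2   3   4   5   6   7   8
  0   0   0   0   0   0   0   0   0   0
  1   0   0   0   0   0   6   6   6   6
  2   0   0   0   0   0   6  10  10  10
  3   0   0   2   2   2   6  10  10  12
  4   0   6   6   8   8   8  12  16  16
  5   0   6   6   8   9  15  15  17  17

17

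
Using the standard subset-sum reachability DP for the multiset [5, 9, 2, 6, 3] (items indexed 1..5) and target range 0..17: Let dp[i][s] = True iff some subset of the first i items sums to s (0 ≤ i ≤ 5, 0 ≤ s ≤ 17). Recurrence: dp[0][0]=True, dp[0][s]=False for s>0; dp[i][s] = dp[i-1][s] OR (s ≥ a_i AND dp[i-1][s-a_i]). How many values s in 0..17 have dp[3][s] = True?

8

i\s   0   1   2   3   4   5   6   7   8   9  10  11  12  13  14  15  16  17
  0   T   F   F   F   F   F   F   F   F   F   F   F   F   F   F   F   F   F
  1   T   F   F   F   F   T   F   F   F   F   F   F   F   F   F   F   F   F
  2   T   F   F   F   F   T   F   F   F   T   F   F   F   F   T   F   F   F
  3   T   F   T   F   F   T   F   T   F   T   F   T   F   F   T   F   T   F
  4   T   F   T   F   F   T   T   T   T   T   F   T   F   T   T   T   T   T
  5   T   F   T   T   F   T   T   T   T   T   T   T   T   T   T   T   T   T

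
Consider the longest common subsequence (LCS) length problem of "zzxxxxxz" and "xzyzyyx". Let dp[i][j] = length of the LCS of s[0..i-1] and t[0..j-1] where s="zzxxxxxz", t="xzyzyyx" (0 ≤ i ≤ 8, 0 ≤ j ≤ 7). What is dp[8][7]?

3

   ''  x  z  y  z  y  y  x
''  0  0  0  0  0  0  0  0
 z  0  0  1  1  1  1  1  1
 z  0  0  1  1  2  2  2  2
 x  0  1  1  1  2  2  2  3
 x  0  1  1  1  2  2  2  3
 x  0  1  1  1  2  2  2  3
 x  0  1  1  1  2  2  2  3
 x  0  1  1  1  2  2  2  3
 z  0  1  2  2  2  2  2  3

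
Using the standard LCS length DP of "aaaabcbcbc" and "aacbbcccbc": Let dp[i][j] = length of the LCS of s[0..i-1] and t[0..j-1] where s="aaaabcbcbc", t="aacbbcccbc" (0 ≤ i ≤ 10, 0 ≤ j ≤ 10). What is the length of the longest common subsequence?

   ''  a  a  c  b  b  c  c  c  b  c
''  0  0  0  0  0  0  0  0  0  0  0
 a  0  1  1  1  1  1  1  1  1  1  1
 a  0  1  2  2  2  2  2  2  2  2  2
 a  0  1  2  2  2  2  2  2  2  2  2
 a  0  1  2  2  2  2  2  2  2  2  2
 b  0  1  2  2  3  3  3  3  3  3  3
 c  0  1  2  3  3  3  4  4  4  4  4
 b  0  1  2  3  4  4  4  4  4  5  5
 c  0  1  2  3  4  4  5  5  5  5  6
 b  0  1  2  3  4  5  5  5  5  6  6
 c  0  1  2  3  4  5  6  6  6  6  7

7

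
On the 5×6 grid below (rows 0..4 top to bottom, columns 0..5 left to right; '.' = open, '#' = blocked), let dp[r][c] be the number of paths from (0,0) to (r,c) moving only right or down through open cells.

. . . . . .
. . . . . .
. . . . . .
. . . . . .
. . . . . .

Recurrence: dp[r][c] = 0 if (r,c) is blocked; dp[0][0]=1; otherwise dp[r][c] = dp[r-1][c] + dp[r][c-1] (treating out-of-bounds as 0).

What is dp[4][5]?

126

r\c   0   1   2   3   4   5
  0   1   1   1   1   1   1
  1   1   2   3   4   5   6
  2   1   3   6  10  15  21
  3   1   4  10  20  35  56
  4   1   5  15  35  70 126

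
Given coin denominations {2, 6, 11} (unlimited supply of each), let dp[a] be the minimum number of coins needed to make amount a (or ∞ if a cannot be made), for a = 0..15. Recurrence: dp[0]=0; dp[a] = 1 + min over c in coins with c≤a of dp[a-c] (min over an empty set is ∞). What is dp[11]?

1

 a  0  1  2  3  4  5  6  7  8  9 10 11 12 13 14 15
dp  0  -  1  -  2  -  1  -  2  -  3  1  2  2  3  3
(- denotes ∞ / unreachable)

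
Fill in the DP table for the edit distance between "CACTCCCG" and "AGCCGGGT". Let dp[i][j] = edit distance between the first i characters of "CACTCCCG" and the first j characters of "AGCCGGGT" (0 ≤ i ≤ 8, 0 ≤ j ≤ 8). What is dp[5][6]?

   ''  A  G  C  C  G  G  G  T
''  0  1  2  3  4  5  6  7  8
 C  1  1  2  2  3  4  5  6  7
 A  2  1  2  3  3  4  5  6  7
 C  3  2  2  2  3  4  5  6  7
 T  4  3  3  3  3  4  5  6  6
 C  5  4  4  3  3  4  5  6  7
 C  6  5  5  4  3  4  5  6  7
 C  7  6  6  5  4  4  5  6  7
 G  8  7  6  6  5  4  4  5  6

5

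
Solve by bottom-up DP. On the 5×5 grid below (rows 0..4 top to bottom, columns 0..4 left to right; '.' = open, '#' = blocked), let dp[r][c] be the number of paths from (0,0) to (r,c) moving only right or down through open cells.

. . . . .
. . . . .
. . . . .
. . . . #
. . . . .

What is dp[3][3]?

r\c   0   1   2   3   4
  0   1   1   1   1   1
  1   1   2   3   4   5
  2   1   3   6  10  15
  3   1   4  10  20   0
  4   1   5  15  35  35

20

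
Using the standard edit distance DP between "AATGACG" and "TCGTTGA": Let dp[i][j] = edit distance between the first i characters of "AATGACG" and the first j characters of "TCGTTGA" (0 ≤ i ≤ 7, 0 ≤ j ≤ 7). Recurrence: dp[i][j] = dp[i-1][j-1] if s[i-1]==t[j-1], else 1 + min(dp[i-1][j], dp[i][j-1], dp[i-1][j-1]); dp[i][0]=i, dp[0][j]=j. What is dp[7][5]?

   ''  T  C  G  T  T  G  A
''  0  1  2  3  4  5  6  7
 A  1  1  2  3  4  5  6  6
 A  2  2  2  3  4  5  6  6
 T  3  2  3  3  3  4  5  6
 G  4  3  3  3  4  4  4  5
 A  5  4  4  4  4  5  5  4
 C  6  5  4  5  5  5  6  5
 G  7  6  5  4  5  6  5  6

6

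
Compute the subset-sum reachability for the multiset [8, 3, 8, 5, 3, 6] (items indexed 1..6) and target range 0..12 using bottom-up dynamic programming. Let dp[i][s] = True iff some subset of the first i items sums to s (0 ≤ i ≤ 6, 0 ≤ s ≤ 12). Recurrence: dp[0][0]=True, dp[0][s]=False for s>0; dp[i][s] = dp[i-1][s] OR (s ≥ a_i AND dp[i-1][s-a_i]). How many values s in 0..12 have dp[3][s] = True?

i\s   0   1   2   3   4   5   6   7   8   9  10  11  12
  0   T   F   F   F   F   F   F   F   F   F   F   F   F
  1   T   F   F   F   F   F   F   F   T   F   F   F   F
  2   T   F   F   T   F   F   F   F   T   F   F   T   F
  3   T   F   F   T   F   F   F   F   T   F   F   T   F
  4   T   F   F   T   F   T   F   F   T   F   F   T   F
  5   T   F   F   T   F   T   T   F   T   F   F   T   F
  6   T   F   F   T   F   T   T   F   T   T   F   T   T

4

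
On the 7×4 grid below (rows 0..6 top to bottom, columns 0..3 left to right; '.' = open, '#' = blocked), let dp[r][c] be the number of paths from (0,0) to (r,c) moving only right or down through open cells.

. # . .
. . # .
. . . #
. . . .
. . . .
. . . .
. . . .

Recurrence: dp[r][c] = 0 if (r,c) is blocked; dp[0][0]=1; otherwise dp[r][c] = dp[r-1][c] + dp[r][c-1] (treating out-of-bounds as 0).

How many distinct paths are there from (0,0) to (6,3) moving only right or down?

r\c   0   1   2   3
  0   1   0   0   0
  1   1   1   0   0
  2   1   2   2   0
  3   1   3   5   5
  4   1   4   9  14
  5   1   5  14  28
  6   1   6  20  48

48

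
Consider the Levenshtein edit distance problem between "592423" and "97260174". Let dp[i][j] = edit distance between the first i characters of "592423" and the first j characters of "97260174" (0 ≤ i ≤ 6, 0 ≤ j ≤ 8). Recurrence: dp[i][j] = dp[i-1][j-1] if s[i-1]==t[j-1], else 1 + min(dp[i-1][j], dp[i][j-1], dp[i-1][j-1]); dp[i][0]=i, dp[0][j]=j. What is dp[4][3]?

3

   ''  9  7  2  6  0  1  7  4
''  0  1  2  3  4  5  6  7  8
 5  1  1  2  3  4  5  6  7  8
 9  2  1  2  3  4  5  6  7  8
 2  3  2  2  2  3  4  5  6  7
 4  4  3  3  3  3  4  5  6  6
 2  5  4  4  3  4  4  5  6  7
 3  6  5  5  4  4  5  5  6  7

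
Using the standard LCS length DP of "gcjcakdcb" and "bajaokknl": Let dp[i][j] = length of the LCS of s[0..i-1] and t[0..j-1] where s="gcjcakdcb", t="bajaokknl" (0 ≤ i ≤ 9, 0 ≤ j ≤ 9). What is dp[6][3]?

1

   ''  b  a  j  a  o  k  k  n  l
''  0  0  0  0  0  0  0  0  0  0
 g  0  0  0  0  0  0  0  0  0  0
 c  0  0  0  0  0  0  0  0  0  0
 j  0  0  0  1  1  1  1  1  1  1
 c  0  0  0  1  1  1  1  1  1  1
 a  0  0  1  1  2  2  2  2  2  2
 k  0  0  1  1  2  2  3  3  3  3
 d  0  0  1  1  2  2  3  3  3  3
 c  0  0  1  1  2  2  3  3  3  3
 b  0  1  1  1  2  2  3  3  3  3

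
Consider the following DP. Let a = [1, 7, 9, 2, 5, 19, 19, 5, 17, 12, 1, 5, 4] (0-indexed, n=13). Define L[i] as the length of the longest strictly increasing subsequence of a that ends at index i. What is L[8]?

   i    0    1    2    3    4    5    6    7    8    9   10   11   12
a[i]    1    7    9    2    5   19   19    5   17   12    1    5    4
L[i]    1    2    3    2    3    4    4    3    4    4    1    3    3

4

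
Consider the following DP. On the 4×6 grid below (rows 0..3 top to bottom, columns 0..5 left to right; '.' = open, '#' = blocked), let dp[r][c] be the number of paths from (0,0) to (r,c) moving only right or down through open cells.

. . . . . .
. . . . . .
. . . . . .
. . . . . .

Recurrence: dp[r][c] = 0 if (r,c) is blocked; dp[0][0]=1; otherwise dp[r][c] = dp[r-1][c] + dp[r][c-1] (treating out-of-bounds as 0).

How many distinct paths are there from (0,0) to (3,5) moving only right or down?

r\c   0   1   2   3   4   5
  0   1   1   1   1   1   1
  1   1   2   3   4   5   6
  2   1   3   6  10  15  21
  3   1   4  10  20  35  56

56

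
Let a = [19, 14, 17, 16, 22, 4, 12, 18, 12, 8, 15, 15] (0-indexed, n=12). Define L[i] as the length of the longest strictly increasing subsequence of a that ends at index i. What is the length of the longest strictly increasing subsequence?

   i    0    1    2    3    4    5    6    7    8    9   10   11
a[i]   19   14   17   16   22    4   12   18   12    8   15   15
L[i]    1    1    2    2    3    1    2    3    2    2    3    3

3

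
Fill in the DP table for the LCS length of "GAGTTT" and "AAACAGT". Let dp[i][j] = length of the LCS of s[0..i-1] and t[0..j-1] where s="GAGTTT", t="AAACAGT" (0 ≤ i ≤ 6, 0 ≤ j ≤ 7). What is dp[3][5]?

   ''  A  A  A  C  A  G  T
''  0  0  0  0  0  0  0  0
 G  0  0  0  0  0  0  1  1
 A  0  1  1  1  1  1  1  1
 G  0  1  1  1  1  1  2  2
 T  0  1  1  1  1  1  2  3
 T  0  1  1  1  1  1  2  3
 T  0  1  1  1  1  1  2  3

1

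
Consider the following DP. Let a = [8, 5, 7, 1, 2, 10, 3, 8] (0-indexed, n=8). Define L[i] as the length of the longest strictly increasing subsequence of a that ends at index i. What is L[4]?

   i    0    1    2    3    4    5    6    7
a[i]    8    5    7    1    2   10    3    8
L[i]    1    1    2    1    2    3    3    4

2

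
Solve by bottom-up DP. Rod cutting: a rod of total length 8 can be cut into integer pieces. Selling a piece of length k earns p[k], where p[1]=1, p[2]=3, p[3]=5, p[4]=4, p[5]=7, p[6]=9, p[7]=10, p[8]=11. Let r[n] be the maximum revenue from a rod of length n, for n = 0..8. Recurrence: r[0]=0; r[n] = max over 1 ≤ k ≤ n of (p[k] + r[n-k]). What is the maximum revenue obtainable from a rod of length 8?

   n    0    1    2    3    4    5    6    7    8
r[n]    0    1    3    5    6    8   10   11   13

13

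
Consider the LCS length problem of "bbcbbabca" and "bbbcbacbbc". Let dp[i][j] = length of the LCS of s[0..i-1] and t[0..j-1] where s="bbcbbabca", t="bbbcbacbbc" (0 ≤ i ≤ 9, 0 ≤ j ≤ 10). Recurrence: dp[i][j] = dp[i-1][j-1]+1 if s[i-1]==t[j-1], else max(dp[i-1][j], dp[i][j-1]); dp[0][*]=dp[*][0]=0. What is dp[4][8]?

4

   ''  b  b  b  c  b  a  c  b  b  c
''  0  0  0  0  0  0  0  0  0  0  0
 b  0  1  1  1  1  1  1  1  1  1  1
 b  0  1  2  2  2  2  2  2  2  2  2
 c  0  1  2  2  3  3  3  3  3  3  3
 b  0  1  2  3  3  4  4  4  4  4  4
 b  0  1  2  3  3  4  4  4  5  5  5
 a  0  1  2  3  3  4  5  5  5  5  5
 b  0  1  2  3  3  4  5  5  6  6  6
 c  0  1  2  3  4  4  5  6  6  6  7
 a  0  1  2  3  4  4  5  6  6  6  7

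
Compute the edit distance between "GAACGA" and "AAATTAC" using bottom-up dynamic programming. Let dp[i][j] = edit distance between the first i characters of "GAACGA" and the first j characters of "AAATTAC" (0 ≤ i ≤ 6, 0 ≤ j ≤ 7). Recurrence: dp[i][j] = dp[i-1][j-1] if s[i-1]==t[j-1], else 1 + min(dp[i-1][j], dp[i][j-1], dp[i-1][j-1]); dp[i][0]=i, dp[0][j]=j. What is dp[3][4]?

   ''  A  A  A  T  T  A  C
''  0  1  2  3  4  5  6  7
 G  1  1  2  3  4  5  6  7
 A  2  1  1  2  3  4  5  6
 A  3  2  1  1  2  3  4  5
 C  4  3  2  2  2  3  4  4
 G  5  4  3  3  3  3  4  5
 A  6  5  4  3  4  4  3  4

2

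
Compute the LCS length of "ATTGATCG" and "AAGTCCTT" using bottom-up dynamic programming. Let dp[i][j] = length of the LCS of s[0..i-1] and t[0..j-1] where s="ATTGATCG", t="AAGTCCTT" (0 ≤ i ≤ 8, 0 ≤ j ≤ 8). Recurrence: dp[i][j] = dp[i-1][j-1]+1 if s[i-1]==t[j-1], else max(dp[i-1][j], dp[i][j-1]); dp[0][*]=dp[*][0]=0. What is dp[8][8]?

   ''  A  A  G  T  C  C  T  T
''  0  0  0  0  0  0  0  0  0
 A  0  1  1  1  1  1  1  1  1
 T  0  1  1  1  2  2  2  2  2
 T  0  1  1  1  2  2  2  3  3
 G  0  1  1  2  2  2  2  3  3
 A  0  1  2  2  2  2  2  3  3
 T  0  1  2  2  3  3  3  3  4
 C  0  1  2  2  3  4  4  4  4
 G  0  1  2  3  3  4  4  4  4

4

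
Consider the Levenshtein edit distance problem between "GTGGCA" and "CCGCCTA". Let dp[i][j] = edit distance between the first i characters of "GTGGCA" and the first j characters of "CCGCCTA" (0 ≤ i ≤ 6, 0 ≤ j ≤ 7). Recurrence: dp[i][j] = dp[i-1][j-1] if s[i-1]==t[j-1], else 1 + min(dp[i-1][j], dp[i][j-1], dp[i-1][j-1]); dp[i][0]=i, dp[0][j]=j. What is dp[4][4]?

3

   ''  C  C  G  C  C  T  A
''  0  1  2  3  4  5  6  7
 G  1  1  2  2  3  4  5  6
 T  2  2  2  3  3  4  4  5
 G  3  3  3  2  3  4  5  5
 G  4  4  4  3  3  4  5  6
 C  5  4  4  4  3  3  4  5
 A  6  5  5  5  4  4  4  4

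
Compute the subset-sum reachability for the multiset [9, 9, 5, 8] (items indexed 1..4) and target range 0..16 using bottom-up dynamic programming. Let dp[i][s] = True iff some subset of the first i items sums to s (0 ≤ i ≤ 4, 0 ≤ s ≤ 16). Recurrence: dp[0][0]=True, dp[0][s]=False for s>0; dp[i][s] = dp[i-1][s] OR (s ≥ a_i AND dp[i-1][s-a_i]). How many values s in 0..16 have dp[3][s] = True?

4

i\s   0   1   2   3   4   5   6   7   8   9  10  11  12  13  14  15  16
  0   T   F   F   F   F   F   F   F   F   F   F   F   F   F   F   F   F
  1   T   F   F   F   F   F   F   F   F   T   F   F   F   F   F   F   F
  2   T   F   F   F   F   F   F   F   F   T   F   F   F   F   F   F   F
  3   T   F   F   F   F   T   F   F   F   T   F   F   F   F   T   F   F
  4   T   F   F   F   F   T   F   F   T   T   F   F   F   T   T   F   F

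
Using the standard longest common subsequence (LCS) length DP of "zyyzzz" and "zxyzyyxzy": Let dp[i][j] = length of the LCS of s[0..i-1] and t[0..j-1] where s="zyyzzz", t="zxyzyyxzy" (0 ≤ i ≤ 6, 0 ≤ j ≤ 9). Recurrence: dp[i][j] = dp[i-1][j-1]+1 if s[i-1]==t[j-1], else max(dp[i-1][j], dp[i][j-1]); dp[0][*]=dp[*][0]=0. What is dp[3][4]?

2

   ''  z  x  y  z  y  y  x  z  y
''  0  0  0  0  0  0  0  0  0  0
 z  0  1  1  1  1  1  1  1  1  1
 y  0  1  1  2  2  2  2  2  2  2
 y  0  1  1  2  2  3  3  3  3  3
 z  0  1  1  2  3  3  3  3  4  4
 z  0  1  1  2  3  3  3  3  4  4
 z  0  1  1  2  3  3  3  3  4  4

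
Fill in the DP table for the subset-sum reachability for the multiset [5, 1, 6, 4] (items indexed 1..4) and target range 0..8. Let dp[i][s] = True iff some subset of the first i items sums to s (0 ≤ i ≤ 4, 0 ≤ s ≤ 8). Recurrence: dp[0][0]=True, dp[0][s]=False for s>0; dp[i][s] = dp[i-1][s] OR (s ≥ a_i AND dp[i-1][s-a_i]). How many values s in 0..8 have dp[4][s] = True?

i\s   0   1   2   3   4   5   6   7   8
  0   T   F   F   F   F   F   F   F   F
  1   T   F   F   F   F   T   F   F   F
  2   T   T   F   F   F   T   T   F   F
  3   T   T   F   F   F   T   T   T   F
  4   T   T   F   F   T   T   T   T   F

6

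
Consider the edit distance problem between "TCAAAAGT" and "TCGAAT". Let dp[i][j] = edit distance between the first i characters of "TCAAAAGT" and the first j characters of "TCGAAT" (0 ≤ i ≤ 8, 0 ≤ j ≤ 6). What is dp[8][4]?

   ''  T  C  G  A  A  T
''  0  1  2  3  4  5  6
 T  1  0  1  2  3  4  5
 C  2  1  0  1  2  3  4
 A  3  2  1  1  1  2  3
 A  4  3  2  2  1  1  2
 A  5  4  3  3  2  1  2
 A  6  5  4  4  3  2  2
 G  7  6  5  4  4  3  3
 T  8  7  6  5  5  4  3

5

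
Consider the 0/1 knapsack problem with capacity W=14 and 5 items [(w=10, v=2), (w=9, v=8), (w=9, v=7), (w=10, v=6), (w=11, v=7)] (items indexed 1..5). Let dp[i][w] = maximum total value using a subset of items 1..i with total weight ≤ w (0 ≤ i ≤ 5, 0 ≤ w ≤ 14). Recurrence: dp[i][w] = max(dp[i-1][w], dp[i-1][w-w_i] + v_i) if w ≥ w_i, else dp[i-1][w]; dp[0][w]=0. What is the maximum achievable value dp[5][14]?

8

i\w   0   1   2   3   4   5   6   7   8   9  10  11  12  13  14
  0   0   0   0   0   0   0   0   0   0   0   0   0   0   0   0
  1   0   0   0   0   0   0   0   0   0   0   2   2   2   2   2
  2   0   0   0   0   0   0   0   0   0   8   8   8   8   8   8
  3   0   0   0   0   0   0   0   0   0   8   8   8   8   8   8
  4   0   0   0   0   0   0   0   0   0   8   8   8   8   8   8
  5   0   0   0   0   0   0   0   0   0   8   8   8   8   8   8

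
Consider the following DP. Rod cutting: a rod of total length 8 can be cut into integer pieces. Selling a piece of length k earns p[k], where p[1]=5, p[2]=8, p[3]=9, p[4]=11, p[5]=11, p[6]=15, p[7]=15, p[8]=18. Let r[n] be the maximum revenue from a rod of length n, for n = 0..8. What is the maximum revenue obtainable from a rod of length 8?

   n    0    1    2    3    4    5    6    7    8
r[n]    0    5   10   15   20   25   30   35   40

40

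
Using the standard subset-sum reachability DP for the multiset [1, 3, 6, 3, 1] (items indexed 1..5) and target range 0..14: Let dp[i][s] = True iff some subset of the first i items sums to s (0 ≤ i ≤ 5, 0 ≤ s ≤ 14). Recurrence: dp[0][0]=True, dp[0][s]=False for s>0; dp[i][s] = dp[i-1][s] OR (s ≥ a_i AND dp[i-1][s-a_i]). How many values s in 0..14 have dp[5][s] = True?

i\s   0   1   2   3   4   5   6   7   8   9  10  11  12  13  14
  0   T   F   F   F   F   F   F   F   F   F   F   F   F   F   F
  1   T   T   F   F   F   F   F   F   F   F   F   F   F   F   F
  2   T   T   F   T   T   F   F   F   F   F   F   F   F   F   F
  3   T   T   F   T   T   F   T   T   F   T   T   F   F   F   F
  4   T   T   F   T   T   F   T   T   F   T   T   F   T   T   F
  5   T   T   T   T   T   T   T   T   T   T   T   T   T   T   T

15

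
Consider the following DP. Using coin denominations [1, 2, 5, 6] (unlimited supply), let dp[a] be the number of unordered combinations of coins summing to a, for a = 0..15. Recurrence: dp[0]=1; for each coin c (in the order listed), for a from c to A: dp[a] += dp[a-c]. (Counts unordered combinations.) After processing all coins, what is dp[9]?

10

after  coin     0     1     2     3     4     5     6     7     8     9    10    11    12    13    14    15
          1     1     1     1     1     1     1     1     1     1     1     1     1     1     1     1     1
          2     1     1     2     2     3     3     4     4     5     5     6     6     7     7     8     8
          5     1     1     2     2     3     4     5     6     7     8    10    11    13    14    16    18
          6     1     1     2     2     3     4     6     7     9    10    13    15    19    21    25    28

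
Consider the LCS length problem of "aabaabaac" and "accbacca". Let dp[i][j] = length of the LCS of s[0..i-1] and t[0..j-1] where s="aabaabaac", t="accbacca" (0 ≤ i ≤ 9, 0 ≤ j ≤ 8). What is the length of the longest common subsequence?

4

   ''  a  c  c  b  a  c  c  a
''  0  0  0  0  0  0  0  0  0
 a  0  1  1  1  1  1  1  1  1
 a  0  1  1  1  1  2  2  2  2
 b  0  1  1  1  2  2  2  2  2
 a  0  1  1  1  2  3  3  3  3
 a  0  1  1  1  2  3  3  3  4
 b  0  1  1  1  2  3  3  3  4
 a  0  1  1  1  2  3  3  3  4
 a  0  1  1  1  2  3  3  3  4
 c  0  1  2  2  2  3  4  4  4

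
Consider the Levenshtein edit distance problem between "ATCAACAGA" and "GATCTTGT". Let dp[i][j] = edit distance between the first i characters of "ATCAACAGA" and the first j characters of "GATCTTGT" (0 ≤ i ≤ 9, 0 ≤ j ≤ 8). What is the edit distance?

6

   ''  G  A  T  C  T  T  G  T
''  0  1  2  3  4  5  6  7  8
 A  1  1  1  2  3  4  5  6  7
 T  2  2  2  1  2  3  4  5  6
 C  3  3  3  2  1  2  3  4  5
 A  4  4  3  3  2  2  3  4  5
 A  5  5  4  4  3  3  3  4  5
 C  6  6  5  5  4  4  4  4  5
 A  7  7  6  6  5  5  5  5  5
 G  8  7  7  7  6  6  6  5  6
 A  9  8  7  8  7  7  7  6  6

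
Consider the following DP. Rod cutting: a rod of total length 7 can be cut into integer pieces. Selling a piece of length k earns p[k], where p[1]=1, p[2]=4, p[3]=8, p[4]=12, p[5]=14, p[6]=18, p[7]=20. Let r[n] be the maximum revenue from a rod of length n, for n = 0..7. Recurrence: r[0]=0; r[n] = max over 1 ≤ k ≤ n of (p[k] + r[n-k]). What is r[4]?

12

   n    0    1    2    3    4    5    6    7
r[n]    0    1    4    8   12   14   18   20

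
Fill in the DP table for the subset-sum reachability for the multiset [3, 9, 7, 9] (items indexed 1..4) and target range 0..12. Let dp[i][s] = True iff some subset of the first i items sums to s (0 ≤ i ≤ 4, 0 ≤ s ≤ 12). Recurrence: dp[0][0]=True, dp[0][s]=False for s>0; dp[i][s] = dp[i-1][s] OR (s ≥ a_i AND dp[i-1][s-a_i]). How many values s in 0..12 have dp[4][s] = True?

6

i\s   0   1   2   3   4   5   6   7   8   9  10  11  12
  0   T   F   F   F   F   F   F   F   F   F   F   F   F
  1   T   F   F   T   F   F   F   F   F   F   F   F   F
  2   T   F   F   T   F   F   F   F   F   T   F   F   T
  3   T   F   F   T   F   F   F   T   F   T   T   F   T
  4   T   F   F   T   F   F   F   T   F   T   T   F   T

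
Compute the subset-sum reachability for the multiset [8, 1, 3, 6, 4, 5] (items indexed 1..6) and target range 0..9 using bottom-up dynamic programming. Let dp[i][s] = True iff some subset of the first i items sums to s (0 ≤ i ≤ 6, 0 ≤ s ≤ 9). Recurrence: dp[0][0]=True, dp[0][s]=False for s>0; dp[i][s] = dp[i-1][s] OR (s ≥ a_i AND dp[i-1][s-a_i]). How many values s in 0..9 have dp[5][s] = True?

9

i\s   0   1   2   3   4   5   6   7   8   9
  0   T   F   F   F   F   F   F   F   F   F
  1   T   F   F   F   F   F   F   F   T   F
  2   T   T   F   F   F   F   F   F   T   T
  3   T   T   F   T   T   F   F   F   T   T
  4   T   T   F   T   T   F   T   T   T   T
  5   T   T   F   T   T   T   T   T   T   T
  6   T   T   F   T   T   T   T   T   T   T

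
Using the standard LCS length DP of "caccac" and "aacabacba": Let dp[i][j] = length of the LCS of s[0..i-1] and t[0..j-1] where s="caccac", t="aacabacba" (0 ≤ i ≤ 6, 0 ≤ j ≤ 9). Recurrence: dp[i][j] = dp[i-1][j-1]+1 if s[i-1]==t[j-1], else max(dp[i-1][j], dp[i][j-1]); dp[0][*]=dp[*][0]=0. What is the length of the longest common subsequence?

4

   ''  a  a  c  a  b  a  c  b  a
''  0  0  0  0  0  0  0  0  0  0
 c  0  0  0  1  1  1  1  1  1  1
 a  0  1  1  1  2  2  2  2  2  2
 c  0  1  1  2  2  2  2  3  3  3
 c  0  1  1  2  2  2  2  3  3  3
 a  0  1  2  2  3  3  3  3  3  4
 c  0  1  2  3  3  3  3  4  4  4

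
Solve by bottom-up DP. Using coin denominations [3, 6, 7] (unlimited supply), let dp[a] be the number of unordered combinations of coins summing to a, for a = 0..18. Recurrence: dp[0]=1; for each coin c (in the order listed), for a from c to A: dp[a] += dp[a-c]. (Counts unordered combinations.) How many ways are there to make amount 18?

4

after  coin     0     1     2     3     4     5     6     7     8     9    10    11    12    13    14    15    16    17    18
          3     1     0     0     1     0     0     1     0     0     1     0     0     1     0     0     1     0     0     1
          6     1     0     0     1     0     0     2     0     0     2     0     0     3     0     0     3     0     0     4
          7     1     0     0     1     0     0     2     1     0     2     1     0     3     2     1     3     2     1     4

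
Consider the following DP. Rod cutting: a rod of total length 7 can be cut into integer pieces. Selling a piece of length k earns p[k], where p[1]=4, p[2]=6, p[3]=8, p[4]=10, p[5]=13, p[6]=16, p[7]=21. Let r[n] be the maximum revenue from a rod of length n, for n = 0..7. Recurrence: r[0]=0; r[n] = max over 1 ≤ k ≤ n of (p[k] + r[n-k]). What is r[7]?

28

   n    0    1    2    3    4    5    6    7
r[n]    0    4    8   12   16   20   24   28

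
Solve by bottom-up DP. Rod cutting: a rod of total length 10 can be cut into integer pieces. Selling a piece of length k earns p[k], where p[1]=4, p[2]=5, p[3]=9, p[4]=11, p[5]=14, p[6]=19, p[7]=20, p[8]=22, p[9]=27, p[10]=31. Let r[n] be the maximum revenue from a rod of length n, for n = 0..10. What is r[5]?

   n    0    1    2    3    4    5    6    7    8    9   10
r[n]    0    4    8   12   16   20   24   28   32   36   40

20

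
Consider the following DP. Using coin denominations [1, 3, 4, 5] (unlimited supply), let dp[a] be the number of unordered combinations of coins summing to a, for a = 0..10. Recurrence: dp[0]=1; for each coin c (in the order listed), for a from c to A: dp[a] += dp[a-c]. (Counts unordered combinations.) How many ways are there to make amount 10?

after  coin     0     1     2     3     4     5     6     7     8     9    10
          1     1     1     1     1     1     1     1     1     1     1     1
          3     1     1     1     2     2     2     3     3     3     4     4
          4     1     1     1     2     3     3     4     5     6     7     8
          5     1     1     1     2     3     4     5     6     8    10    12

12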